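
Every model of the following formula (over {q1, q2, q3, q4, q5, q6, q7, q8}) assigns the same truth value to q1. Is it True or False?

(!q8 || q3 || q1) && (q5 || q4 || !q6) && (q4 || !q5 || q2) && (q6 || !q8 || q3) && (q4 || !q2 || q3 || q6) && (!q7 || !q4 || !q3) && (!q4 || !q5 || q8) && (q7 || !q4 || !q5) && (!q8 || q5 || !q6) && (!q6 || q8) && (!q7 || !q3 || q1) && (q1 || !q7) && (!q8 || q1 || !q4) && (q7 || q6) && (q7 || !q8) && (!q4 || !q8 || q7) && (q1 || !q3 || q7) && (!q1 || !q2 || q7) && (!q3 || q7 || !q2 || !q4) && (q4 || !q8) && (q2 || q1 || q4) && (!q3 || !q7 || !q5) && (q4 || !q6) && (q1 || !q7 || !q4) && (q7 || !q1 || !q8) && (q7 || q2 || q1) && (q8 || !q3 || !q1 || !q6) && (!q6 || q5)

True

Suppose q1 = false.
Unit clause (!q7) forces q7 = false.
Unit clause (q6) forces q6 = true.
Unit clause (q8) forces q8 = true.
But (!q8) is also a unit clause — contradiction.
So every satisfying assignment has q1 = True.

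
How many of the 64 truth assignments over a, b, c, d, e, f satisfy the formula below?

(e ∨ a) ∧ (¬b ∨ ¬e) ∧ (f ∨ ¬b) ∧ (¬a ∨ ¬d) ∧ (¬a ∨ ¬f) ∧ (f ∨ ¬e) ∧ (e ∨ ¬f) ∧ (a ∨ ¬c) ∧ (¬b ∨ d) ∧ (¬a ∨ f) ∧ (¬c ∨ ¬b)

There are 2^6 = 64 truth assignments over (a, b, c, d, e, f).
Split on c. With c = True, the clauses containing c are satisfied and ¬c drops from the rest; 0 of the 2^5 = 32 assignments to the other variables satisfy what remains.
With c = False, by the same count on the reduced clause set, 2 assignments work.
Total: 0 + 2 = 2.

2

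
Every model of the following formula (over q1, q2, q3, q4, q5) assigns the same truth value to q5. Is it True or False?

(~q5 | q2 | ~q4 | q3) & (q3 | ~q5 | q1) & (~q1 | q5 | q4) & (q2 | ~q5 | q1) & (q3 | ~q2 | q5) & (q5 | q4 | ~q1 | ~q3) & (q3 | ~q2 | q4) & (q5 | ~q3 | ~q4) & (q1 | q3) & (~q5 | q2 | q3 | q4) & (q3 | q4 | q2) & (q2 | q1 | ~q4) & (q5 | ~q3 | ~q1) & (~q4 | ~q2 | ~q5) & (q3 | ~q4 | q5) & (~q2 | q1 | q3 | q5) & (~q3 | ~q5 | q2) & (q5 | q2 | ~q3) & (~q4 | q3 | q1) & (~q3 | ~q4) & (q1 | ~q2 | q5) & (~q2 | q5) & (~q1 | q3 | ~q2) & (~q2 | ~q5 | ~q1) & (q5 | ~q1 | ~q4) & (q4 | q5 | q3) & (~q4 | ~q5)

True

Suppose q5 = 0.
The clause (~q2) is unit, so q2 = 0.
The clause (~q3) is unit, so q3 = 0.
The clause (q1) is unit, so q1 = 1.
The clause (q4) is unit, so q4 = 1.
Now (~q4) is unsatisfied and unit — conflict.
So every satisfying assignment has q5 = True.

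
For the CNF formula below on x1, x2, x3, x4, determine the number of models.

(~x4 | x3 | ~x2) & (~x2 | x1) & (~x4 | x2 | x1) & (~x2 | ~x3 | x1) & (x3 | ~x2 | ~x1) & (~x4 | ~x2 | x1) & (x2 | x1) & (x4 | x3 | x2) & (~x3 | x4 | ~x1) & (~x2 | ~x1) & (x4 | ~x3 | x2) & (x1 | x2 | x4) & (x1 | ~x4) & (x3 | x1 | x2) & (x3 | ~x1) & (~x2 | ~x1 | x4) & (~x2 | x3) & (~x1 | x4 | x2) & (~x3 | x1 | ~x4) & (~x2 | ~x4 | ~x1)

1

There are 2^4 = 16 truth assignments over (x1, x2, x3, x4).
Split on x1. With x1 = 1, the clauses containing x1 are satisfied and ~x1 drops from the rest; 1 of the 2^3 = 8 assignments to the other variables satisfy what remains.
With x1 = 0, by the same count on the reduced clause set, 0 assignments work.
Total: 1 + 0 = 1.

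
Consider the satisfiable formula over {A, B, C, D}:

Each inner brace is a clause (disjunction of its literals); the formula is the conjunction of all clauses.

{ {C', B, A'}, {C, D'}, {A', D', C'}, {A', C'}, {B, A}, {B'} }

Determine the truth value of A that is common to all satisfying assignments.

True

Suppose A = 0.
From the singleton clause (B), B = 1.
But (B') is also a unit clause — contradiction.
So every satisfying assignment has A = True.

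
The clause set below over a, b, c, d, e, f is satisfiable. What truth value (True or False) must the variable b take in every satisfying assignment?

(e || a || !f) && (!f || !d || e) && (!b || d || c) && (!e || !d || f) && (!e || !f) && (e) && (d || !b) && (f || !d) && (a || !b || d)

Suppose b = true.
(e) alone gives e = true.
(!f) alone gives f = false.
(!d) alone gives d = false.
But (d) is also a unit clause — contradiction.
So every satisfying assignment has b = False.

False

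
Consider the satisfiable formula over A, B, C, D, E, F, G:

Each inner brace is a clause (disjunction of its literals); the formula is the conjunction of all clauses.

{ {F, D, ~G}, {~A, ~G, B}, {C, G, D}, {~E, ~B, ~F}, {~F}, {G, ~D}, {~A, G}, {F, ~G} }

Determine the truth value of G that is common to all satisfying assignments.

Suppose G = 1.
(~F) alone gives F = 0.
Now (F) is unsatisfied and unit — conflict.
So every satisfying assignment has G = False.

False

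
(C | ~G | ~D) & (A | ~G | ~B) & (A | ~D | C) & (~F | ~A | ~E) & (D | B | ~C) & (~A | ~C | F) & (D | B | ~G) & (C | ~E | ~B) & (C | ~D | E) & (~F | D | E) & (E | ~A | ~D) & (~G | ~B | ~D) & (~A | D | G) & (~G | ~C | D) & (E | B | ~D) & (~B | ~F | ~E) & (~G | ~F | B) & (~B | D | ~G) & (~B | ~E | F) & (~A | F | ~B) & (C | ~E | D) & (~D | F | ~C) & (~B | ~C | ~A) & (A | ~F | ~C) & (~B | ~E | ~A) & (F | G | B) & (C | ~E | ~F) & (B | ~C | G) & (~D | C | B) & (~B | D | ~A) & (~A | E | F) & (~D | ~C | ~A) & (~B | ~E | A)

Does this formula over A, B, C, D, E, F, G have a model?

Satisfiable

Try C = 0.
Try G = 0.
Try A = 0.
From the singleton clause (~D), D = 0.
From the singleton clause (~E), E = 0.
From the singleton clause (~F), F = 0.
From the singleton clause (B), B = 1.
This assignment satisfies each clause.
A satisfying assignment: A=0; B=1; C=0; D=0; E=0; F=0; G=0.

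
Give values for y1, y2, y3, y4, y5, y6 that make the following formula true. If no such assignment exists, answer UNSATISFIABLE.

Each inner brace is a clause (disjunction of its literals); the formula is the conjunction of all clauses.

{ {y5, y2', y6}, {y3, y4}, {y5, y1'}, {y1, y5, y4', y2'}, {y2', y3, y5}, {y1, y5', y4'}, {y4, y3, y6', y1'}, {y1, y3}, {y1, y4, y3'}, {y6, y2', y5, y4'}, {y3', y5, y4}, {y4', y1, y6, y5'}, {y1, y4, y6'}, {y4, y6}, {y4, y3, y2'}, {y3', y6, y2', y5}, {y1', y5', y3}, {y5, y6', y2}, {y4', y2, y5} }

y1 ↦ 1; y2 ↦ 0; y3 ↦ 1; y4 ↦ 1; y5 ↦ 1; y6 ↦ 1

Suppose y3 = 1.
Suppose y5 = 1.
Suppose y1 = 1.
Suppose y4 = 1.
Every clause is now satisfied; y2, y6 are unconstrained.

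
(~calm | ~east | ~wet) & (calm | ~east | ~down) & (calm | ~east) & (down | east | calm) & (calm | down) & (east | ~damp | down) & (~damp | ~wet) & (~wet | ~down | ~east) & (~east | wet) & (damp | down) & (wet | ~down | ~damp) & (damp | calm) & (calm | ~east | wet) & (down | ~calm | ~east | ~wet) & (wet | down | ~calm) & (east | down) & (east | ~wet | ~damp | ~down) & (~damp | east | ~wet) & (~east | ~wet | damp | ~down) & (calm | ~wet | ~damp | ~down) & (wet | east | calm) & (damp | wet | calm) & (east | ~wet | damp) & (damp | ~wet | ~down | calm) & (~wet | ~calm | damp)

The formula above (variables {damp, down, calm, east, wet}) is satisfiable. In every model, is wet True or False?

False

Suppose wet = 1.
From the singleton clause (~damp), damp = 0.
From the singleton clause (down), down = 1.
From the singleton clause (~east), east = 0.
But (east) is also a unit clause — contradiction.
So every satisfying assignment has wet = False.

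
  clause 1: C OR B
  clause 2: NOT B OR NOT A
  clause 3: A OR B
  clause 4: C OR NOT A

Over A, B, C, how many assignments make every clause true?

There are 2^3 = 8 truth assignments over (A, B, C).
Check each against the 4 clauses (columns in the order A, B, C):
  F F F  ✗ fails (C OR B)
  F F T  ✗ fails (A OR B)
  F T F  ✓ satisfies all
  F T T  ✓ satisfies all
  T F F  ✗ fails (C OR B)
  T F T  ✓ satisfies all
  T T F  ✗ fails (NOT B OR NOT A)
  T T T  ✗ fails (NOT B OR NOT A)
3 of the 8 rows are models.

3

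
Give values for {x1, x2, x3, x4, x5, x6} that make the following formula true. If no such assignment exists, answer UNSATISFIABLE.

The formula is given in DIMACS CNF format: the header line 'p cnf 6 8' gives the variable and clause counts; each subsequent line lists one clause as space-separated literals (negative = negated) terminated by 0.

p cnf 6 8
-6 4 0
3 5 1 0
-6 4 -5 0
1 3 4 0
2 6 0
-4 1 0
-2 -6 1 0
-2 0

(¬x2) alone gives x2 = False.
(x6) alone gives x6 = True.
(x4) alone gives x4 = True.
(x1) alone gives x1 = True.
No clause remains; x3, x5 are free.

x1: True,  x2: False,  x3: False,  x4: True,  x5: True,  x6: True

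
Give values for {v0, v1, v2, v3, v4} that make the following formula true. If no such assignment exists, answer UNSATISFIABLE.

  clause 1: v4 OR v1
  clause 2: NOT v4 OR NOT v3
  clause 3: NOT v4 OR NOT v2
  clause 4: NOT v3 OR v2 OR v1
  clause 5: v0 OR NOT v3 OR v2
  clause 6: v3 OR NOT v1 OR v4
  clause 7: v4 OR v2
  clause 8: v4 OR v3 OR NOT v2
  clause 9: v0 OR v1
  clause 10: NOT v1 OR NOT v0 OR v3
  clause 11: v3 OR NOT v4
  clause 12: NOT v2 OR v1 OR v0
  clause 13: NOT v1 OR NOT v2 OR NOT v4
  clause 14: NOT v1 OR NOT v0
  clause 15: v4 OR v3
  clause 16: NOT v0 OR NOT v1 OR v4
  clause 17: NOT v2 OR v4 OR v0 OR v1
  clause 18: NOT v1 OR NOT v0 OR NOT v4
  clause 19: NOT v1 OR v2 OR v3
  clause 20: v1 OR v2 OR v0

Suppose v4 = false.
The clause (v1) is unit, so v1 = true.
The clause (v3) is unit, so v3 = true.
The clause (v2) is unit, so v2 = true.
The clause (NOT v0) is unit, so v0 = false.
All clauses are satisfied.

v0=false, v1=true, v2=true, v3=true, v4=false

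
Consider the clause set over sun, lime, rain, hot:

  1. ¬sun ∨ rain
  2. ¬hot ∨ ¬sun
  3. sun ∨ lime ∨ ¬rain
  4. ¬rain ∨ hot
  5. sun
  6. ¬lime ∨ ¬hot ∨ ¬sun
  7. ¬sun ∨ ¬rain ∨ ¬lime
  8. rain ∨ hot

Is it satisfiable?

Unit clause (sun) forces sun = True.
Unit clause (rain) forces rain = True.
Unit clause (¬hot) forces hot = False.
Now (hot) is unsatisfied and unit — conflict.
No assignment satisfies every clause.

No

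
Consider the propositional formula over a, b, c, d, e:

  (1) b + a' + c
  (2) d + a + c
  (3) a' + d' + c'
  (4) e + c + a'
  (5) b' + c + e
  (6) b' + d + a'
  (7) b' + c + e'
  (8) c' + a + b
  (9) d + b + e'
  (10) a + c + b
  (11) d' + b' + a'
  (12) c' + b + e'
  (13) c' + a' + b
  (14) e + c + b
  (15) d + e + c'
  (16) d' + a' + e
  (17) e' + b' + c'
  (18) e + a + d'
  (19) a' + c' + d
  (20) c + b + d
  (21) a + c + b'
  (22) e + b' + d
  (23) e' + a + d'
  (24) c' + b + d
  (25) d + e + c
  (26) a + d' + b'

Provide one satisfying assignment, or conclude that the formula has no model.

UNSATISFIABLE

Try b = 1.
Try c = 1.
From the singleton clause (e'), e = 0.
From the singleton clause (d), d = 1.
From the singleton clause (a'), a = 0.
Now (a) is unsatisfied and unit — conflict.
Undo c and try c = 0.
From the singleton clause (e), e = 1.
Now (e') is unsatisfied and unit — conflict.
Neither c = 1 nor c = 0 works.
Undo b and try b = 0.
Try a = 0.
From the singleton clause (c'), c = 0.
Now (c) is unsatisfied and unit — conflict.
Undo a and try a = 1.
From the singleton clause (c), c = 1.
Now (c') is unsatisfied and unit — conflict.
Neither a = 1 nor a = 0 works.
Neither b = 1 nor b = 0 works.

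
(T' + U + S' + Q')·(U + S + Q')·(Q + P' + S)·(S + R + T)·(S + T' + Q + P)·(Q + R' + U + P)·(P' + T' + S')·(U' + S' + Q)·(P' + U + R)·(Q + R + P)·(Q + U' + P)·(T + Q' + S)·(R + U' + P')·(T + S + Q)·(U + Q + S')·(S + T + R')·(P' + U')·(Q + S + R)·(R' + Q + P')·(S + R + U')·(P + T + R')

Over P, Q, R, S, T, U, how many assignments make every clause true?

There are 2^6 = 64 truth assignments over (P, Q, R, S, T, U).
Split on T. With T = 1, the clauses containing T are satisfied and T' drops from the rest; 3 of the 2^5 = 32 assignments to the other variables satisfy what remains.
With T = 0, by the same count on the reduced clause set, 3 assignments work.
Total: 3 + 3 = 6.

6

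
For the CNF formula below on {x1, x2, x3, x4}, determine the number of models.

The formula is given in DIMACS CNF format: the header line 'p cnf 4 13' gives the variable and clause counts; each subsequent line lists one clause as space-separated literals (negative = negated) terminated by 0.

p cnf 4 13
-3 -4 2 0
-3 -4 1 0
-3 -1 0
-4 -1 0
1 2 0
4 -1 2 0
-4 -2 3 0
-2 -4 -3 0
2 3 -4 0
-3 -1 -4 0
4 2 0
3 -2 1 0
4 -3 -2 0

1

There are 2^4 = 16 truth assignments over (x1, x2, x3, x4).
Check each against the 13 clauses (columns in the order x1, x2, x3, x4):
  F F F F  ✗ fails (x1 ∨ x2)
  F F F T  ✗ fails (x1 ∨ x2)
  F F T F  ✗ fails (x1 ∨ x2)
  F F T T  ✗ fails (¬x3 ∨ ¬x4 ∨ x2)
  F T F F  ✗ fails (x3 ∨ ¬x2 ∨ x1)
  F T F T  ✗ fails (¬x4 ∨ ¬x2 ∨ x3)
  F T T F  ✗ fails (x4 ∨ ¬x3 ∨ ¬x2)
  F T T T  ✗ fails (¬x3 ∨ ¬x4 ∨ x1)
  T F F F  ✗ fails (x4 ∨ ¬x1 ∨ x2)
  T F F T  ✗ fails (¬x4 ∨ ¬x1)
  T F T F  ✗ fails (¬x3 ∨ ¬x1)
  T F T T  ✗ fails (¬x3 ∨ ¬x4 ∨ x2)
  T T F F  ✓ satisfies all
  T T F T  ✗ fails (¬x4 ∨ ¬x1)
  T T T F  ✗ fails (¬x3 ∨ ¬x1)
  T T T T  ✗ fails (¬x3 ∨ ¬x1)
1 of the 16 rows is a model.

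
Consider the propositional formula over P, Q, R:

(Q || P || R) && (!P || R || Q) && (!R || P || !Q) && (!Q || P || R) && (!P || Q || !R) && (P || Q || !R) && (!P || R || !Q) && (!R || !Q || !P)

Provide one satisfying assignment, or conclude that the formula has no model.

Try Q = true.
Try R = false.
The clause (P) is unit, so P = true.
But (!P) is also a unit clause — contradiction.
That branch fails; take R = true instead.
The clause (P) is unit, so P = true.
But (!P) is also a unit clause — contradiction.
Neither R = true nor R = false works.
That branch fails; take Q = false instead.
Try P = true.
The clause (R) is unit, so R = true.
But (!R) is also a unit clause — contradiction.
That branch fails; take P = false instead.
The clause (R) is unit, so R = true.
But (!R) is also a unit clause — contradiction.
Neither P = true nor P = false works.
Neither Q = true nor Q = false works.

UNSATISFIABLE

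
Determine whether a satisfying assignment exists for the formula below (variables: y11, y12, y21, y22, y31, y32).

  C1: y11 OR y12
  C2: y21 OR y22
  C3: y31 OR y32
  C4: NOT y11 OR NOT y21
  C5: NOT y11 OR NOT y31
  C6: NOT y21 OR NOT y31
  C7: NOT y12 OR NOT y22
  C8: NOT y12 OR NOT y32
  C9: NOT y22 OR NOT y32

No

Case y11 = true:
Unit clause (NOT y21) forces y21 = false.
Unit clause (y22) forces y22 = true.
Unit clause (NOT y31) forces y31 = false.
Unit clause (y32) forces y32 = true.
Now (NOT y32) is unsatisfied and unit — conflict.
Undo y11 and try y11 = false.
Unit clause (y12) forces y12 = true.
Unit clause (NOT y22) forces y22 = false.
Unit clause (y21) forces y21 = true.
Unit clause (NOT y31) forces y31 = false.
Unit clause (y32) forces y32 = true.
Now (NOT y32) is unsatisfied and unit — conflict.
Either choice for y11 ends in contradiction.
No assignment satisfies every clause.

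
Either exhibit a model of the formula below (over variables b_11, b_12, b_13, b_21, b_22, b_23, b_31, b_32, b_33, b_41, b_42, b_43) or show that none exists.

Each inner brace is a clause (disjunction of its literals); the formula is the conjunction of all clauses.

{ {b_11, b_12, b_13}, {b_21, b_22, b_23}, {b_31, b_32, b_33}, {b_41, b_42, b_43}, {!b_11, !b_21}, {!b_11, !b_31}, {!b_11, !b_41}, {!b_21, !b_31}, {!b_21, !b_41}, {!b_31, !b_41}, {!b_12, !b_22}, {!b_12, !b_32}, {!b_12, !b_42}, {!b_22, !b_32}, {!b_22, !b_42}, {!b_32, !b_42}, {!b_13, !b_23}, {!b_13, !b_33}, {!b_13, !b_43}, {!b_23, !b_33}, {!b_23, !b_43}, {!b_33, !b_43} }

UNSATISFIABLE

Branch on b_11: set b_11 = false.
Branch on b_12: set b_12 = true.
The clause (!b_22) is unit, so b_22 = false.
The clause (!b_32) is unit, so b_32 = false.
The clause (!b_42) is unit, so b_42 = false.
Branch on b_21: set b_21 = true.
The clause (!b_31) is unit, so b_31 = false.
The clause (b_33) is unit, so b_33 = true.
The clause (!b_41) is unit, so b_41 = false.
The clause (b_43) is unit, so b_43 = true.
Now (!b_43) is unsatisfied and unit — conflict.
Undo b_21 and try b_21 = false.
The clause (b_23) is unit, so b_23 = true.
The clause (!b_13) is unit, so b_13 = false.
The clause (!b_33) is unit, so b_33 = false.
The clause (b_31) is unit, so b_31 = true.
The clause (!b_41) is unit, so b_41 = false.
The clause (b_43) is unit, so b_43 = true.
Now (!b_43) is unsatisfied and unit — conflict.
Neither b_21 = true nor b_21 = false works.
Undo b_12 and try b_12 = false.
The clause (b_13) is unit, so b_13 = true.
The clause (!b_23) is unit, so b_23 = false.
The clause (!b_33) is unit, so b_33 = false.
The clause (!b_43) is unit, so b_43 = false.
Branch on b_21: set b_21 = true.
The clause (!b_31) is unit, so b_31 = false.
The clause (b_32) is unit, so b_32 = true.
The clause (!b_41) is unit, so b_41 = false.
The clause (b_42) is unit, so b_42 = true.
Now (!b_42) is unsatisfied and unit — conflict.
Undo b_21 and try b_21 = false.
The clause (b_22) is unit, so b_22 = true.
The clause (!b_32) is unit, so b_32 = false.
The clause (b_31) is unit, so b_31 = true.
The clause (!b_41) is unit, so b_41 = false.
The clause (b_42) is unit, so b_42 = true.
Now (!b_42) is unsatisfied and unit — conflict.
Neither b_21 = true nor b_21 = false works.
Neither b_12 = true nor b_12 = false works.
Undo b_11 and try b_11 = true.
The clause (!b_21) is unit, so b_21 = false.
The clause (!b_31) is unit, so b_31 = false.
The clause (!b_41) is unit, so b_41 = false.
Branch on b_22: set b_22 = true.
The clause (!b_12) is unit, so b_12 = false.
The clause (!b_32) is unit, so b_32 = false.
The clause (b_33) is unit, so b_33 = true.
The clause (!b_42) is unit, so b_42 = false.
The clause (b_43) is unit, so b_43 = true.
Now (!b_43) is unsatisfied and unit — conflict.
Undo b_22 and try b_22 = false.
The clause (b_23) is unit, so b_23 = true.
The clause (!b_13) is unit, so b_13 = false.
The clause (!b_33) is unit, so b_33 = false.
The clause (b_32) is unit, so b_32 = true.
The clause (!b_12) is unit, so b_12 = false.
The clause (!b_42) is unit, so b_42 = false.
The clause (b_43) is unit, so b_43 = true.
Now (!b_43) is unsatisfied and unit — conflict.
Neither b_22 = true nor b_22 = false works.
Neither b_11 = true nor b_11 = false works.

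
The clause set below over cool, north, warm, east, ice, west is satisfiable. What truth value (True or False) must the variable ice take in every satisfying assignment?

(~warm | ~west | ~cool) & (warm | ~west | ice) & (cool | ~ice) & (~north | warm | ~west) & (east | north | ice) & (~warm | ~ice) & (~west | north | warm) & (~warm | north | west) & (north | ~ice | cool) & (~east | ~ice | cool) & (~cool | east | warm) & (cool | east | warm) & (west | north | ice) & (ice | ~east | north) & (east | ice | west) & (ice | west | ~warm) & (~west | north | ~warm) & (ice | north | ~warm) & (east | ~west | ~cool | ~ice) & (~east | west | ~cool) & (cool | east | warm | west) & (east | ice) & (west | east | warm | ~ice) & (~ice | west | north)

False

Suppose ice = 1.
(cool) alone gives cool = 1.
(~warm) alone gives warm = 0.
(east) alone gives east = 1.
(west) alone gives west = 1.
(~north) alone gives north = 0.
But (north) is also a unit clause — contradiction.
So every satisfying assignment has ice = False.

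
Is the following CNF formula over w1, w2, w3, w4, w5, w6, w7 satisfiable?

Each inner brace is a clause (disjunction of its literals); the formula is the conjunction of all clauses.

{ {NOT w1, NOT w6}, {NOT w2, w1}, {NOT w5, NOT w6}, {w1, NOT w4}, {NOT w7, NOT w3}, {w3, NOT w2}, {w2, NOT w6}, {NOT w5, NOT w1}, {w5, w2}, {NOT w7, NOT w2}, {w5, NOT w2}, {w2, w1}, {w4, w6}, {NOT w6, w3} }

No

Suppose w1 = false.
(NOT w2) alone gives w2 = false.
That conflicts with the unit clause (w2).
Backtrack on w1: now try w1 = true.
(NOT w6) alone gives w6 = false.
(NOT w5) alone gives w5 = false.
(w2) alone gives w2 = true.
That conflicts with the unit clause (NOT w2).
Either choice for w1 ends in contradiction.
No assignment satisfies every clause.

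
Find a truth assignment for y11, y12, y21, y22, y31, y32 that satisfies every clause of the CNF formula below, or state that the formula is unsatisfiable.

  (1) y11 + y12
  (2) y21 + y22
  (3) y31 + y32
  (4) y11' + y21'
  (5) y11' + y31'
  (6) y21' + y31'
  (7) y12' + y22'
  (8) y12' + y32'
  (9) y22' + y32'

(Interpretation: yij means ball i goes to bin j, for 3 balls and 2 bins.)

Suppose y11 = 1.
(y21') alone gives y21 = 0.
(y22) alone gives y22 = 1.
(y31') alone gives y31 = 0.
(y32) alone gives y32 = 1.
Now (y32') is unsatisfied and unit — conflict.
Backtrack on y11: now try y11 = 0.
(y12) alone gives y12 = 1.
(y22') alone gives y22 = 0.
(y21) alone gives y21 = 1.
(y31') alone gives y31 = 0.
(y32) alone gives y32 = 1.
Now (y32') is unsatisfied and unit — conflict.
Either choice for y11 ends in contradiction.

UNSATISFIABLE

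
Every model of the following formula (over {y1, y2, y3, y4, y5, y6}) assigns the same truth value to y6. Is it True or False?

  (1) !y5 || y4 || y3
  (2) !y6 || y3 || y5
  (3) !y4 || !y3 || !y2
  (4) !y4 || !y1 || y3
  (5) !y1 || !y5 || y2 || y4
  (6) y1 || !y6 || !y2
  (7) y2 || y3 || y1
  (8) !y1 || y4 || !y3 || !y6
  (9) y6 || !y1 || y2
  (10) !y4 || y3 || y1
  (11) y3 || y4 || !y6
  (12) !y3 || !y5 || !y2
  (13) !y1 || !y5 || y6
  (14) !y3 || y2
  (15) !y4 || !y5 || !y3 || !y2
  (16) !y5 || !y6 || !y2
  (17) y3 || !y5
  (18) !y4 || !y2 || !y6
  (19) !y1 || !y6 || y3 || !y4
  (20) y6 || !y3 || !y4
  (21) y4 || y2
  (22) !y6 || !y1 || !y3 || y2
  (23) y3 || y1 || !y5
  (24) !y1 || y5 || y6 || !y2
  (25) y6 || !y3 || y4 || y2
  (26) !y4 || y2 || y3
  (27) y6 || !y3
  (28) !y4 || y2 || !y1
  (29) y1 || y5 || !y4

False

Suppose y6 = true.
Try y3 = true.
(y2) alone gives y2 = true.
(!y4) alone gives y4 = false.
(y1) alone gives y1 = true.
That conflicts with the unit clause (!y1).
That branch fails; take y3 = false instead.
(y5) alone gives y5 = true.
That conflicts with the unit clause (!y5).
Both values of y3 lead to a conflict.
So every satisfying assignment has y6 = False.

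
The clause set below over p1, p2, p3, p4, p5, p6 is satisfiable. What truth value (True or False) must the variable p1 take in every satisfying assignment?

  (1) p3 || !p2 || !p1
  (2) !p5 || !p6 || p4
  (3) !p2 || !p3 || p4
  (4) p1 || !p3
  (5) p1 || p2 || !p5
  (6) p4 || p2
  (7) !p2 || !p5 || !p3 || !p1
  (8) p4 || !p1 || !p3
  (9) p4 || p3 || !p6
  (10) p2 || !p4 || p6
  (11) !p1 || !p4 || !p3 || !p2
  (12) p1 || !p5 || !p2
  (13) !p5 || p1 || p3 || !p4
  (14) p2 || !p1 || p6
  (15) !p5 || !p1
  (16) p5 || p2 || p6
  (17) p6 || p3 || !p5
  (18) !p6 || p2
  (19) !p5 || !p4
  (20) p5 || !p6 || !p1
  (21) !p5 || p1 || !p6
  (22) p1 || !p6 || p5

False

Suppose p1 = true.
From the singleton clause (!p5), p5 = false.
From the singleton clause (!p6), p6 = false.
From the singleton clause (p2), p2 = true.
From the singleton clause (p3), p3 = true.
From the singleton clause (p4), p4 = true.
But (!p4) is also a unit clause — contradiction.
So every satisfying assignment has p1 = False.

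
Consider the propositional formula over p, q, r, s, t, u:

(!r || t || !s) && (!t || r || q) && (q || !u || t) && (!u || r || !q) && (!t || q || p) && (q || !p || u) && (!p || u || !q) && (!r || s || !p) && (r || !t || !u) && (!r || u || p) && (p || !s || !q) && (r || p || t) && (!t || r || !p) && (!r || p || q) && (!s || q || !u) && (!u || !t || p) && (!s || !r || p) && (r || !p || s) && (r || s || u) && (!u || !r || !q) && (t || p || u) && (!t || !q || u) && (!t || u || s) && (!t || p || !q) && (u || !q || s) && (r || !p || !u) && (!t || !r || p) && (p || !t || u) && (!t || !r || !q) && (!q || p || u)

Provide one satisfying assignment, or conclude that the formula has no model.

UNSATISFIABLE

Try r = false.
Try t = false.
(p) alone gives p = true.
(s) alone gives s = true.
(!u) alone gives u = false.
(q) alone gives q = true.
But (!q) is also a unit clause — contradiction.
Undo t and try t = true.
(q) alone gives q = true.
(!u) alone gives u = false.
But (u) is also a unit clause — contradiction.
Both values of t lead to a conflict.
Undo r and try r = true.
Try t = true.
(p) alone gives p = true.
(s) alone gives s = true.
(!q) alone gives q = false.
(u) alone gives u = true.
But (!u) is also a unit clause — contradiction.
Undo t and try t = false.
(!s) alone gives s = false.
(!p) alone gives p = false.
(u) alone gives u = true.
(q) alone gives q = true.
But (!q) is also a unit clause — contradiction.
Both values of t lead to a conflict.
Both values of r lead to a conflict.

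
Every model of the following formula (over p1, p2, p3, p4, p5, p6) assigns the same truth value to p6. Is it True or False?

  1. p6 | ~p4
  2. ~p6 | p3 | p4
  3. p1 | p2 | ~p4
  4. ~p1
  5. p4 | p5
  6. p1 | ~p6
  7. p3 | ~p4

False

Suppose p6 = 1.
Unit clause (~p1) forces p1 = 0.
Now (p1) is unsatisfied and unit — conflict.
So every satisfying assignment has p6 = False.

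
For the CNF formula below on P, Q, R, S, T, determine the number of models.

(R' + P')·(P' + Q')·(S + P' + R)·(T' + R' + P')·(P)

2

There are 2^5 = 32 truth assignments over (P, Q, R, S, T).
Split on P. With P = 1, the clauses containing P are satisfied and P' drops from the rest; 2 of the 2^4 = 16 assignments to the other variables satisfy what remains.
With P = 0, by the same count on the reduced clause set, 0 assignments work.
(One model: P=T, Q=F, R=F, S=T, T=F.)
Total: 2 + 0 = 2.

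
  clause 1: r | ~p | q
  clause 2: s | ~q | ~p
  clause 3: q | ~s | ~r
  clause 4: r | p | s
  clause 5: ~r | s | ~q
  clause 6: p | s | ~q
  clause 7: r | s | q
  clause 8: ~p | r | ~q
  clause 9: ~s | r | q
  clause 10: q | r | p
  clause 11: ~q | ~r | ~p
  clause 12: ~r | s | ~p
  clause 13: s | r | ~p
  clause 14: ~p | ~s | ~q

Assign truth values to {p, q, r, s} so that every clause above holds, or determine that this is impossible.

p ↦ 0, q ↦ 0, r ↦ 1, s ↦ 0

Case r = 1:
Case q = 0:
The clause (~s) is unit, so s = 0.
The clause (~p) is unit, so p = 0.
This assignment satisfies each clause.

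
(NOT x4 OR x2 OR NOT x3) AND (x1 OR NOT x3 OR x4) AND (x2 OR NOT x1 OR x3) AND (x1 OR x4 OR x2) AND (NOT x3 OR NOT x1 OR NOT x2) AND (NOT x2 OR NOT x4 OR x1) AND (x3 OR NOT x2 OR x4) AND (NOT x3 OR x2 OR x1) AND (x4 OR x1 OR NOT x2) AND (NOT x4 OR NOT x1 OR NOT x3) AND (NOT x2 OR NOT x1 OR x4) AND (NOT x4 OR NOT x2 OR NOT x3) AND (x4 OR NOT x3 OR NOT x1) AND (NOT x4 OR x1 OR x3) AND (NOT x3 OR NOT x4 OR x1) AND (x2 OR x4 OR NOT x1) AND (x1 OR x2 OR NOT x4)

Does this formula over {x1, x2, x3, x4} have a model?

Try x4 = true.
Try x2 = true.
From the singleton clause (x1), x1 = true.
From the singleton clause (NOT x3), x3 = false.
Every clause now holds.
A satisfying assignment: x1=true; x2=true; x3=false; x4=true.

Satisfiable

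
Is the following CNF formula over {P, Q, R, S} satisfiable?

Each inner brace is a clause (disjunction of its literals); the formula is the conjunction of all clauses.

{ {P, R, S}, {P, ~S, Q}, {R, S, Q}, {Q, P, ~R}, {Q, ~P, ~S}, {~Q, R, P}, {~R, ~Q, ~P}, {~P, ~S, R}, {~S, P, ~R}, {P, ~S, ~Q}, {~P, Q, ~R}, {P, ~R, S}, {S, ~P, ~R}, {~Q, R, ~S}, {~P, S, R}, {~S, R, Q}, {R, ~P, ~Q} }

Branch on P: set P = 1.
Branch on Q: set Q = 1.
The clause (~R) is unit, so R = 0.
But (R) is also a unit clause — contradiction.
So Q must be the other value — set Q = 0.
The clause (~S) is unit, so S = 0.
The clause (R) is unit, so R = 1.
But (~R) is also a unit clause — contradiction.
Both values of Q lead to a conflict.
So P must be the other value — set P = 0.
Branch on R: set R = 1.
The clause (Q) is unit, so Q = 1.
The clause (~S) is unit, so S = 0.
But (S) is also a unit clause — contradiction.
So R must be the other value — set R = 0.
The clause (S) is unit, so S = 1.
The clause (Q) is unit, so Q = 1.
But (~Q) is also a unit clause — contradiction.
Both values of R lead to a conflict.
Both values of P lead to a conflict.
No assignment satisfies every clause.

No, unsatisfiable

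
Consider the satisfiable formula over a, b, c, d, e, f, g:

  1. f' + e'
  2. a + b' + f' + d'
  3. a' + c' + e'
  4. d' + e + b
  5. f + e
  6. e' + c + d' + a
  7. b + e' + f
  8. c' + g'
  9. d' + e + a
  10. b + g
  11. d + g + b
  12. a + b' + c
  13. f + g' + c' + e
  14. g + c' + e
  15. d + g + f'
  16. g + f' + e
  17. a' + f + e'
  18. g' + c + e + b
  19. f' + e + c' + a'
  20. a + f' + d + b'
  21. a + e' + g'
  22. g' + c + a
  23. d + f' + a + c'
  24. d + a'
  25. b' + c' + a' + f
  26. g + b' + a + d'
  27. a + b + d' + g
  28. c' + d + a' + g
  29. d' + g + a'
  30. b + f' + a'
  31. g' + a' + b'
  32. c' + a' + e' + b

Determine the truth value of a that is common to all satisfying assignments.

Suppose a = 1.
(d) alone gives d = 1.
(g) alone gives g = 1.
(c') alone gives c = 0.
(b') alone gives b = 0.
(e) alone gives e = 1.
(f') alone gives f = 0.
That conflicts with the unit clause (f).
So every satisfying assignment has a = False.

False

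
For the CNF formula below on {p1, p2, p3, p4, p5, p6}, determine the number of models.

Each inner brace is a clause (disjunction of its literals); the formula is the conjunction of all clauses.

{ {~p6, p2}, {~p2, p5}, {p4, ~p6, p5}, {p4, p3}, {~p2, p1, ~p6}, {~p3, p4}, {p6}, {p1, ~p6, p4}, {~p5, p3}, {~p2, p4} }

1

There are 2^6 = 64 truth assignments over (p1, p2, p3, p4, p5, p6).
Split on p1. With p1 = 1, the clauses containing p1 are satisfied and ~p1 drops from the rest; 1 of the 2^5 = 32 assignments to the other variables satisfy what remains.
With p1 = 0, by the same count on the reduced clause set, 0 assignments work.
(One model: p1=T, p2=T, p3=T, p4=T, p5=T, p6=T.)
Total: 1 + 0 = 1.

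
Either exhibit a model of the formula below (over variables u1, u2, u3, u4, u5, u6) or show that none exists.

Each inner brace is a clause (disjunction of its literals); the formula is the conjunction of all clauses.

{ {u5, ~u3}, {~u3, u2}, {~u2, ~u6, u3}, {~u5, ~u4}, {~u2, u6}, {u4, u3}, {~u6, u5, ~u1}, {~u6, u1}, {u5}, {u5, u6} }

u1: 1,  u2: 1,  u3: 1,  u4: 0,  u5: 1,  u6: 1

From the singleton clause (u5), u5 = 1.
From the singleton clause (~u4), u4 = 0.
From the singleton clause (u3), u3 = 1.
From the singleton clause (u2), u2 = 1.
From the singleton clause (u6), u6 = 1.
From the singleton clause (u1), u1 = 1.
Every clause now holds.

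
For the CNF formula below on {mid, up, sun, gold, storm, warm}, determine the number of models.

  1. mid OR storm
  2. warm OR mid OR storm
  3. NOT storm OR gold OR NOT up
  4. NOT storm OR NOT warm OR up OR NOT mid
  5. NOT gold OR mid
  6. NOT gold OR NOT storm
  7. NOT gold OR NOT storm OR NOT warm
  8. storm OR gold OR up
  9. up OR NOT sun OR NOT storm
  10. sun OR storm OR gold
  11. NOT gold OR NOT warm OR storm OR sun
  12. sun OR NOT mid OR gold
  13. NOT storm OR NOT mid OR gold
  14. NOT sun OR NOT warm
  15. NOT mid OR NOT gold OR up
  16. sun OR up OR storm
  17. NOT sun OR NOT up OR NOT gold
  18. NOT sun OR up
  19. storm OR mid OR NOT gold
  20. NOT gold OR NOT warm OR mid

There are 2^6 = 64 truth assignments over (mid, up, sun, gold, storm, warm).
Split on storm. With storm = true, the clauses containing storm are satisfied and NOT storm drops from the rest; 2 of the 2^5 = 32 assignments to the other variables satisfy what remains.
With storm = false, by the same count on the reduced clause set, 2 assignments work.
(One model: mid=F, up=F, sun=F, gold=F, storm=T, warm=F.)
Total: 2 + 2 = 4.

4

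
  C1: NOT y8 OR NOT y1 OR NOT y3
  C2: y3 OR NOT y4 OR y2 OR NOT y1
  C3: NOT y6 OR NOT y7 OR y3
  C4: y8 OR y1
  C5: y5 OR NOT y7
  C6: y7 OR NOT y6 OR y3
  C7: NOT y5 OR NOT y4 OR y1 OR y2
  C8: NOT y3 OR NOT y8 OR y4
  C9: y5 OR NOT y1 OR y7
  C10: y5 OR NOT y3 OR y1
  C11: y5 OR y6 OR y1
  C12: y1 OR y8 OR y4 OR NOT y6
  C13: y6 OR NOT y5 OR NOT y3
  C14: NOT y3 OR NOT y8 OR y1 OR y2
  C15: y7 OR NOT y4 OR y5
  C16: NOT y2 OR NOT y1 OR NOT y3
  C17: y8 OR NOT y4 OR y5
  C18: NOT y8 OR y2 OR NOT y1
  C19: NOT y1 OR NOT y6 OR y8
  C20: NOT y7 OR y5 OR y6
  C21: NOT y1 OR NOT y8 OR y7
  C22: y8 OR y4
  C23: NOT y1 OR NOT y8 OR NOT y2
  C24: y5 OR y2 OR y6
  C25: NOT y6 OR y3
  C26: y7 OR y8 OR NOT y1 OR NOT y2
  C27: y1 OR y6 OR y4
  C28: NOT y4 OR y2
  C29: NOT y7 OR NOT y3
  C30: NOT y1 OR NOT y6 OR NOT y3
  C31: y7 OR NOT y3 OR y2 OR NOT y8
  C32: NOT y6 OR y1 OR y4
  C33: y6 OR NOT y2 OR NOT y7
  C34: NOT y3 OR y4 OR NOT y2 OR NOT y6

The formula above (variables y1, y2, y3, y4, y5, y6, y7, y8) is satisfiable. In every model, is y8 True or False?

True

Suppose y8 = false.
The clause (y1) is unit, so y1 = true.
The clause (NOT y6) is unit, so y6 = false.
The clause (y4) is unit, so y4 = true.
The clause (y5) is unit, so y5 = true.
The clause (NOT y3) is unit, so y3 = false.
The clause (y2) is unit, so y2 = true.
The clause (y7) is unit, so y7 = true.
But (NOT y7) is also a unit clause — contradiction.
So every satisfying assignment has y8 = True.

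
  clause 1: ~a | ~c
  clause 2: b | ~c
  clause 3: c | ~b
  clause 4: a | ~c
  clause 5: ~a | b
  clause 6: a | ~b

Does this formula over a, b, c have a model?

Case a = 0:
The clause (~c) is unit, so c = 0.
The clause (~b) is unit, so b = 0.
Every clause now holds.
A satisfying assignment: a=0,  b=0,  c=0.

Satisfiable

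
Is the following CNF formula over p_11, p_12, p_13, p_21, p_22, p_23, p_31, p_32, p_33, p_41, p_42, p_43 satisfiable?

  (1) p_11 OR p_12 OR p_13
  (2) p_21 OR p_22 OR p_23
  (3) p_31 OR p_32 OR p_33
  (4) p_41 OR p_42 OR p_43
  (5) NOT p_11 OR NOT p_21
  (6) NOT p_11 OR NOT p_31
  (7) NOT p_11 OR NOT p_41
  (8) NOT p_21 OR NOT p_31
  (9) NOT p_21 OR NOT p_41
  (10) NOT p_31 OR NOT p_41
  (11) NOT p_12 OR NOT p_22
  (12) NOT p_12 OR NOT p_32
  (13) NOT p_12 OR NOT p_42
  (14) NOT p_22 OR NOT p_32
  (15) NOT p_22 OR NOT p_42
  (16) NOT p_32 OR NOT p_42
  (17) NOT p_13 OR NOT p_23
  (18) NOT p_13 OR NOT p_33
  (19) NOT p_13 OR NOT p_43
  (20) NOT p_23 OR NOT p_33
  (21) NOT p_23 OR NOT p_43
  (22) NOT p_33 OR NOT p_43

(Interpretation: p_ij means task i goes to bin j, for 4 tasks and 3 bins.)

No, unsatisfiable

Suppose p_11 = false.
Suppose p_12 = true.
From the singleton clause (NOT p_22), p_22 = false.
From the singleton clause (NOT p_32), p_32 = false.
From the singleton clause (NOT p_42), p_42 = false.
Suppose p_21 = true.
From the singleton clause (NOT p_31), p_31 = false.
From the singleton clause (p_33), p_33 = true.
From the singleton clause (NOT p_41), p_41 = false.
From the singleton clause (p_43), p_43 = true.
That conflicts with the unit clause (NOT p_43).
Backtrack on p_21: now try p_21 = false.
From the singleton clause (p_23), p_23 = true.
From the singleton clause (NOT p_13), p_13 = false.
From the singleton clause (NOT p_33), p_33 = false.
From the singleton clause (p_31), p_31 = true.
From the singleton clause (NOT p_41), p_41 = false.
From the singleton clause (p_43), p_43 = true.
That conflicts with the unit clause (NOT p_43).
Either choice for p_21 ends in contradiction.
Backtrack on p_12: now try p_12 = false.
From the singleton clause (p_13), p_13 = true.
From the singleton clause (NOT p_23), p_23 = false.
From the singleton clause (NOT p_33), p_33 = false.
From the singleton clause (NOT p_43), p_43 = false.
Suppose p_21 = true.
From the singleton clause (NOT p_31), p_31 = false.
From the singleton clause (p_32), p_32 = true.
From the singleton clause (NOT p_41), p_41 = false.
From the singleton clause (p_42), p_42 = true.
That conflicts with the unit clause (NOT p_42).
Backtrack on p_21: now try p_21 = false.
From the singleton clause (p_22), p_22 = true.
From the singleton clause (NOT p_32), p_32 = false.
From the singleton clause (p_31), p_31 = true.
From the singleton clause (NOT p_41), p_41 = false.
From the singleton clause (p_42), p_42 = true.
That conflicts with the unit clause (NOT p_42).
Either choice for p_21 ends in contradiction.
Either choice for p_12 ends in contradiction.
Backtrack on p_11: now try p_11 = true.
From the singleton clause (NOT p_21), p_21 = false.
From the singleton clause (NOT p_31), p_31 = false.
From the singleton clause (NOT p_41), p_41 = false.
Suppose p_22 = true.
From the singleton clause (NOT p_12), p_12 = false.
From the singleton clause (NOT p_32), p_32 = false.
From the singleton clause (p_33), p_33 = true.
From the singleton clause (NOT p_42), p_42 = false.
From the singleton clause (p_43), p_43 = true.
That conflicts with the unit clause (NOT p_43).
Backtrack on p_22: now try p_22 = false.
From the singleton clause (p_23), p_23 = true.
From the singleton clause (NOT p_13), p_13 = false.
From the singleton clause (NOT p_33), p_33 = false.
From the singleton clause (p_32), p_32 = true.
From the singleton clause (NOT p_12), p_12 = false.
From the singleton clause (NOT p_42), p_42 = false.
From the singleton clause (p_43), p_43 = true.
That conflicts with the unit clause (NOT p_43).
Either choice for p_22 ends in contradiction.
Either choice for p_11 ends in contradiction.
No assignment satisfies every clause.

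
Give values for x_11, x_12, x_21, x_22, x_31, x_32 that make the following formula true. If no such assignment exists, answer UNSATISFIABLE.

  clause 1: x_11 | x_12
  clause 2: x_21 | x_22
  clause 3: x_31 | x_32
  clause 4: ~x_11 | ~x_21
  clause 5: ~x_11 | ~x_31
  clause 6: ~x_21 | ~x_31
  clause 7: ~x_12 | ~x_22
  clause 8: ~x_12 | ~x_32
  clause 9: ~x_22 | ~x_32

UNSATISFIABLE

Try x_11 = 1.
(~x_21) alone gives x_21 = 0.
(x_22) alone gives x_22 = 1.
(~x_31) alone gives x_31 = 0.
(x_32) alone gives x_32 = 1.
Now (~x_32) is unsatisfied and unit — conflict.
That branch fails; take x_11 = 0 instead.
(x_12) alone gives x_12 = 1.
(~x_22) alone gives x_22 = 0.
(x_21) alone gives x_21 = 1.
(~x_31) alone gives x_31 = 0.
(x_32) alone gives x_32 = 1.
Now (~x_32) is unsatisfied and unit — conflict.
Neither x_11 = 1 nor x_11 = 0 works.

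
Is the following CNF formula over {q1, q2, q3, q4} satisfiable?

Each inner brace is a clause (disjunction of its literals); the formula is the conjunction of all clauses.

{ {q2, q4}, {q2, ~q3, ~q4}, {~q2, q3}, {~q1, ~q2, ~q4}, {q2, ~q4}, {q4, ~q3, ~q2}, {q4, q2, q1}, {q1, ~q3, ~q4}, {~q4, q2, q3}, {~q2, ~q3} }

Branch on q2: set q2 = 1.
(q3) alone gives q3 = 1.
That conflicts with the unit clause (~q3).
Backtrack on q2: now try q2 = 0.
(q4) alone gives q4 = 1.
That conflicts with the unit clause (~q4).
Both values of q2 lead to a conflict.
No assignment satisfies every clause.

No, unsatisfiable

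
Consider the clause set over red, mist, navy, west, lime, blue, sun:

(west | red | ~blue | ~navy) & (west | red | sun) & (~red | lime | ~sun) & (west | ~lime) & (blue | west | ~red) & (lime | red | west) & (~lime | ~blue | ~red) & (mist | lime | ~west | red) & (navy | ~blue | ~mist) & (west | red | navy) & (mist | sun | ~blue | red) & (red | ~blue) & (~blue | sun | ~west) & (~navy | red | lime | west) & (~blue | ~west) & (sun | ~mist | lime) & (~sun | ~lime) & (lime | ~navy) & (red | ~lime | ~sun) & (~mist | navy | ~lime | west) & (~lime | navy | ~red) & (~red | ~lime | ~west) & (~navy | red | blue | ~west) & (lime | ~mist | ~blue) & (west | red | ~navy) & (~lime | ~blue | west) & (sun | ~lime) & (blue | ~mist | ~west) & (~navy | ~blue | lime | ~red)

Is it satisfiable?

Satisfiable

Case west = 1:
From the singleton clause (~blue), blue = 0.
From the singleton clause (~mist), mist = 0.
Case lime = 0:
From the singleton clause (red), red = 1.
From the singleton clause (~sun), sun = 0.
From the singleton clause (~navy), navy = 0.
Every clause now holds.
A satisfying assignment: red: 1; mist: 0; navy: 0; west: 1; lime: 0; blue: 0; sun: 0.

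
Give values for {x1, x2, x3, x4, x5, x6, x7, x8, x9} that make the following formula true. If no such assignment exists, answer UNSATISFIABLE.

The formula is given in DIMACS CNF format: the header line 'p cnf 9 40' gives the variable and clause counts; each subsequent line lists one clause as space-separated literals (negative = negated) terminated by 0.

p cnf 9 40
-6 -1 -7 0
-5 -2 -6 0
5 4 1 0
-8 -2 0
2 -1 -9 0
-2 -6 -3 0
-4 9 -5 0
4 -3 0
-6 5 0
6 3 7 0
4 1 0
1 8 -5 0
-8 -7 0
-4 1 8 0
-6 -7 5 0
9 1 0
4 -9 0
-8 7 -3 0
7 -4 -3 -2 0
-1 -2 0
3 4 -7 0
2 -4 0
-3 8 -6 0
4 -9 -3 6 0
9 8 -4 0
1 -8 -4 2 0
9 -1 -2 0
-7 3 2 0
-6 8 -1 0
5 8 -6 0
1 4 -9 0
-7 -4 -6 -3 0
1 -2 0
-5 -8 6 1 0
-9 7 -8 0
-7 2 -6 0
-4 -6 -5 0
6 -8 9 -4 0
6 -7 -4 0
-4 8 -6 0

Suppose x8 = True.
Unit clause (¬x2) forces x2 = False.
Unit clause (¬x7) forces x7 = False.
Unit clause (¬x3) forces x3 = False.
Unit clause (x6) forces x6 = True.
Unit clause (x5) forces x5 = True.
Unit clause (¬x4) forces x4 = False.
Unit clause (x1) forces x1 = True.
Unit clause (¬x9) forces x9 = False.
All clauses are satisfied.

x1=True, x2=False, x3=False, x4=False, x5=True, x6=True, x7=False, x8=True, x9=False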